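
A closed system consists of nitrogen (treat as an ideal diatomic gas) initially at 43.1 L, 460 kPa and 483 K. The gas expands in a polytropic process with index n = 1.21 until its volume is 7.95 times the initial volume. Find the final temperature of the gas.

313 K

Polytropic n=1.21: T₂ = T₁(V₁/V₂)^(n−1) = 483×(0.126)^0.21 = 313 K; P₂ = P₁(V₁/V₂)^n = 37.4 kPa.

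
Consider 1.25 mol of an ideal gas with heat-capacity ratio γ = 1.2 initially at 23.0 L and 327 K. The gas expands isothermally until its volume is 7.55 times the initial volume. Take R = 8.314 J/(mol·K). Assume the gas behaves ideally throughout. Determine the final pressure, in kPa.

19.6 kPa

P₁ = nRT₁/V₁ = 1.25×8.314×327/23.0 = 148 kPa.
Isothermal: T stays 327 K; PV = const ⇒ V₂ = 174 L, P₂ = 19.6 kPa.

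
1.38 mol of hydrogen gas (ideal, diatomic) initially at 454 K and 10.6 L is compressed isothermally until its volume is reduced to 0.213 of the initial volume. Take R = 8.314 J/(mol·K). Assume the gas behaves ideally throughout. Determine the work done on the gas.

8060 J

P₁ = nRT₁/V₁ = 1.38×8.314×454/10.6 = 491 kPa.
Isothermal: T stays 454 K; PV = const ⇒ V₂ = 2.26 L, P₂ = 2310 kPa.
W = nRT ln(V₂/V₁) = 1.38×8.314×454×ln(0.213) = -8060 J.
Work done on the gas = −W_by = 8060 J.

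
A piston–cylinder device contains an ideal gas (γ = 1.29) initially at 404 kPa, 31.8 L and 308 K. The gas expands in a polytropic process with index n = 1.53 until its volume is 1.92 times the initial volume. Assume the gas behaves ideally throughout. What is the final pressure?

Polytropic n=1.53: T₂ = T₁(V₁/V₂)^(n−1) = 308×(0.521)^0.53 = 218 K; P₂ = P₁(V₁/V₂)^n = 149 kPa.

149 kPa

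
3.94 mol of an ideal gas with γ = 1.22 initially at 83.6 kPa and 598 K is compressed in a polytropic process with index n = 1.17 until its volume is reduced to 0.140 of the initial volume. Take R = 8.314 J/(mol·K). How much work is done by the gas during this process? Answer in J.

V₁ = nRT₁/P₁ = 3.94×8.314×598/83.6 = 234 L.
Polytropic n=1.17: T₂ = T₁(V₁/V₂)^(n−1) = 598×(7.14)^0.17 = 835 K; P₂ = P₁(V₁/V₂)^n = 834 kPa.
W = (P₁V₁−P₂V₂)/(n−1) = (83.6×234−834×32.8)/0.17 = -45700 J.

-45700 J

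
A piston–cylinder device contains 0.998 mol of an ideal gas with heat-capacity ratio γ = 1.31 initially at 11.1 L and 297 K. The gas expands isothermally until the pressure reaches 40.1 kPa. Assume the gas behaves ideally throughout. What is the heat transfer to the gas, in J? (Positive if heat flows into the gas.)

P₁ = nRT₁/V₁ = 0.998×8.314×297/11.1 = 222 kPa.
Isothermal: T stays 297 K; PV = const ⇒ V₂ = 61.5 L, P₂ = 40.1 kPa.
ΔU = 0 (ideal gas, T constant).
W = nRT ln(V₂/V₁) = 0.998×8.314×297×ln(5.54) = 4220 J.
Q = ΔU + W = 4220 J.

4220 J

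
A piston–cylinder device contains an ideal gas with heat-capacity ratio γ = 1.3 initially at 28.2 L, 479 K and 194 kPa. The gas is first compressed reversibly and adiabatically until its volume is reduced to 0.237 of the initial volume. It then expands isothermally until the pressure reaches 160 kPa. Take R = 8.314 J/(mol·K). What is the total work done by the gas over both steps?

n = P₁V₁/(RT₁) = 194×28.2/(8.314×479) = 1.37 mol.
Step 1 — Adiabatic: TV^(γ−1) = const ⇒ T₂ = 479×(4.22)^0.300 = 738 K; PV^γ = const ⇒ P₂ = 1260 kPa.
ΔU = nCvΔT = 1.37×27.7×(738−479) = 9850 J.
Q = 0 for an adiabatic process, so W = −ΔU = -9850 J.
State after step 1: P = 1260 kPa, V = 6.68 L, T = 738 K.
Step 2 — Isothermal: T stays 738 K; PV = const ⇒ V₂ = 52.7 L, P₂ = 160 kPa.
ΔU = 0 (ideal gas, T constant).
W = nRT ln(V₂/V₁) = 1.37×8.314×738×ln(7.88) = 17400 J.
Q = ΔU + W = 17400 J.
Net over both steps: W = 7540 J, Q = 17400 J, ΔU = 9850 J.

7540 J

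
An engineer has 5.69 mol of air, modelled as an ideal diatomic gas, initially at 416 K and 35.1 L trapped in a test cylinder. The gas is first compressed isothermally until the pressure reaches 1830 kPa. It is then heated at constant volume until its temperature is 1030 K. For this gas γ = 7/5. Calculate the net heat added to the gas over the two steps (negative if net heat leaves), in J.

49300 J

P₁ = nRT₁/V₁ = 5.69×8.314×416/35.1 = 561 kPa.
Step 1 — Isothermal: T stays 416 K; PV = const ⇒ V₂ = 10.8 L, P₂ = 1830 kPa.
ΔU = 0 (ideal gas, T constant).
W = nRT ln(V₂/V₁) = 5.69×8.314×416×ln(0.306) = -23300 J.
Q = ΔU + W = -23300 J.
State after step 1: P = 1830 kPa, V = 10.8 L, T = 416 K.
Step 2 — Isochoric: V stays 10.8 L; P/T = const ⇒ T₂ = 1030 K, P₂ = 4530 kPa.
W = 0 (no volume change).
ΔU = nCvΔT = 5.69×20.8×(1030−416) = 72600 J.
Q = ΔU = 72600 J.
Net over both steps: W = -23300 J, Q = 49300 J, ΔU = 72600 J.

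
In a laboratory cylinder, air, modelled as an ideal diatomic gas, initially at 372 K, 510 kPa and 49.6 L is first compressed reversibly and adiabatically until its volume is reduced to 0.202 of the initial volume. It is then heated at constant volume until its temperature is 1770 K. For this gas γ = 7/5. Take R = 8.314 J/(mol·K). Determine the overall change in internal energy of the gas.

n = P₁V₁/(RT₁) = 510×49.6/(8.314×372) = 8.18 mol.
Step 1 — Adiabatic: TV^(γ−1) = const ⇒ T₂ = 372×(4.95)^0.400 = 705 K; PV^γ = const ⇒ P₂ = 4790 kPa.
ΔU = nCvΔT = 8.18×20.8×(705−372) = 56700 J.
Q = 0 for an adiabatic process, so W = −ΔU = -56700 J.
State after step 1: P = 4790 kPa, V = 10.0 L, T = 705 K.
Step 2 — Isochoric: V stays 10.0 L; P/T = const ⇒ T₂ = 1770 K, P₂ = 12000 kPa.
W = 0 (no volume change).
ΔU = nCvΔT = 8.18×20.8×(1770−705) = 181000 J.
Q = ΔU = 181000 J.
Net over both steps: W = -56700 J, Q = 181000 J, ΔU = 238000 J.

238000 J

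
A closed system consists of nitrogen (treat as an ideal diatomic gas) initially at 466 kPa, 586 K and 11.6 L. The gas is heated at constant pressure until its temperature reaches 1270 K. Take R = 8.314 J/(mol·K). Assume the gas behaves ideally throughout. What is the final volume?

25.1 L

Isobaric: P stays 466 kPa; V/T = const ⇒ T₂ = 1270 K, V₂ = 25.1 L.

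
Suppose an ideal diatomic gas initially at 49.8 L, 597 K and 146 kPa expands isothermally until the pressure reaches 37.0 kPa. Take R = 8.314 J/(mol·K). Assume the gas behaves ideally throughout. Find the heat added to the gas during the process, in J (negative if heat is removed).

9980 J

n = P₁V₁/(RT₁) = 146×49.8/(8.314×597) = 1.46 mol.
Isothermal: T stays 597 K; PV = const ⇒ V₂ = 197 L, P₂ = 37.0 kPa.
ΔU = 0 (ideal gas, T constant).
W = nRT ln(V₂/V₁) = 1.46×8.314×597×ln(3.95) = 9980 J.
Q = ΔU + W = 9980 J.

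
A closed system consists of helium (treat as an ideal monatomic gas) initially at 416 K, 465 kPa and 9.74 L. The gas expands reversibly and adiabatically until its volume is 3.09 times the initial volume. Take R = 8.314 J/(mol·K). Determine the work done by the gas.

3590 J

n = P₁V₁/(RT₁) = 465×9.74/(8.314×416) = 1.31 mol.
Adiabatic: TV^(γ−1) = const ⇒ T₂ = 416×(0.324)^0.667 = 196 K; PV^γ = const ⇒ P₂ = 70.9 kPa.
ΔU = nCvΔT = 1.31×12.5×(196−416) = -3590 J.
Q = 0 for an adiabatic process, so W = −ΔU = 3590 J.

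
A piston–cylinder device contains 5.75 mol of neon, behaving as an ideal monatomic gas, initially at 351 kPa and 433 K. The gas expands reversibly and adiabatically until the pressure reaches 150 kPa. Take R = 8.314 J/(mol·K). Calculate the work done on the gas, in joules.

-8950 J

V₁ = nRT₁/P₁ = 5.75×8.314×433/351 = 59.0 L.
Adiabatic: T₂/T₁ = (P₂/P₁)^((γ−1)/γ) ⇒ T₂ = 433×(0.427)^0.400 = 308 K; V₂ = 98.2 L.
ΔU = nCvΔT = 5.75×12.5×(308−433) = -8950 J.
Q = 0 for an adiabatic process, so W = −ΔU = 8950 J.
Work done on the gas = −W_by = -8950 J.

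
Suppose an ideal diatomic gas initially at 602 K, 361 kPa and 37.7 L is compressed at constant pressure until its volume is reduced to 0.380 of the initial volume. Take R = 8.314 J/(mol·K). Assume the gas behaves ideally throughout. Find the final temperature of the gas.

Isobaric: P stays 361 kPa; V/T = const ⇒ T₂ = 229 K, V₂ = 14.3 L.

229 K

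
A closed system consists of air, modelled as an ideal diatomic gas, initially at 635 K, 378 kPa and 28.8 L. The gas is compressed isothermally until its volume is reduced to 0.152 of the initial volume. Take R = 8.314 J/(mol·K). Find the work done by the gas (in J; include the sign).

-20500 J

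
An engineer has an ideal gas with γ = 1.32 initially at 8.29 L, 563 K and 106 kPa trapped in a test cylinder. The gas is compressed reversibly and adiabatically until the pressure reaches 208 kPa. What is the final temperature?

663 K

Adiabatic: T₂/T₁ = (P₂/P₁)^((γ−1)/γ) ⇒ T₂ = 563×(1.96)^0.242 = 663 K; V₂ = 4.97 L.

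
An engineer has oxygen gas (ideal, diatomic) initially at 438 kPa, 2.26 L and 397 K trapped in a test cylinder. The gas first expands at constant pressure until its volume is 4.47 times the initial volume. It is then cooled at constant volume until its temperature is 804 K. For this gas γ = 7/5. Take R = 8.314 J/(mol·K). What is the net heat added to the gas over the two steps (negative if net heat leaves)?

5970 J

n = P₁V₁/(RT₁) = 438×2.26/(8.314×397) = 0.300 mol.
Step 1 — Isobaric: P stays 438 kPa; V/T = const ⇒ T₂ = 1770 K, V₂ = 10.1 L.
W = PΔV = 438×(10.1−2.26) kPa·L = 3430 J.
ΔU = nCvΔT = 0.300×20.8×(1770−397) = 8590 J.
Q = ΔU + W = nCpΔT = 12000 J.
State after step 1: P = 438 kPa, V = 10.1 L, T = 1770 K.
Step 2 — Isochoric: V stays 10.1 L; P/T = const ⇒ T₂ = 804 K, P₂ = 198 kPa.
W = 0 (no volume change).
ΔU = nCvΔT = 0.300×20.8×(804−1770) = -6050 J.
Q = ΔU = -6050 J.
Net over both steps: W = 3430 J, Q = 5970 J, ΔU = 2540 J.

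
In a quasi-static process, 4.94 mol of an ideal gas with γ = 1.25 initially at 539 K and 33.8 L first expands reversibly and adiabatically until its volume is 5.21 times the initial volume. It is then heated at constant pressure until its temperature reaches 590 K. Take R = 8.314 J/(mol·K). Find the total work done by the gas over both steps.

P₁ = nRT₁/V₁ = 4.94×8.314×539/33.8 = 655 kPa.
Step 1 — Adiabatic: TV^(γ−1) = const ⇒ T₂ = 539×(0.192)^0.250 = 357 K; PV^γ = const ⇒ P₂ = 83.2 kPa.
ΔU = nCvΔT = 4.94×33.3×(357−539) = -29900 J.
Q = 0 for an adiabatic process, so W = −ΔU = 29900 J.
State after step 1: P = 83.2 kPa, V = 176 L, T = 357 K.
Step 2 — Isobaric: P stays 83.2 kPa; V/T = const ⇒ T₂ = 590 K, V₂ = 291 L.
W = PΔV = 83.2×(291−176) kPa·L = 9580 J.
ΔU = nCvΔT = 4.94×33.3×(590−357) = 38300 J.
Q = ΔU + W = nCpΔT = 47900 J.
Net over both steps: W = 39500 J, Q = 47900 J, ΔU = 8380 J.

39500 J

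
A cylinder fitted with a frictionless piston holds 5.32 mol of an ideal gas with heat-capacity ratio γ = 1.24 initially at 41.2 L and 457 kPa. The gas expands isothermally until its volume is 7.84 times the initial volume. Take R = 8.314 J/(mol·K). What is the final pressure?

T₁ = P₁V₁/(nR) = 457×41.2/(5.32×8.314) = 426 K.
Isothermal: T stays 426 K; PV = const ⇒ V₂ = 323 L, P₂ = 58.3 kPa.

58.3 kPa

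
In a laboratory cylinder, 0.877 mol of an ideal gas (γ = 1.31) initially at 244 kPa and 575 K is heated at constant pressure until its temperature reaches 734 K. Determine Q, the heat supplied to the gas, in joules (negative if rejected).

V₁ = nRT₁/P₁ = 0.877×8.314×575/244 = 17.2 L.
Isobaric: P stays 244 kPa; V/T = const ⇒ T₂ = 734 K, V₂ = 21.9 L.
W = PΔV = 244×(21.9−17.2) kPa·L = 1160 J.
ΔU = nCvΔT = 0.877×26.8×(734−575) = 3740 J.
Q = ΔU + W = nCpΔT = 4900 J.

4900 J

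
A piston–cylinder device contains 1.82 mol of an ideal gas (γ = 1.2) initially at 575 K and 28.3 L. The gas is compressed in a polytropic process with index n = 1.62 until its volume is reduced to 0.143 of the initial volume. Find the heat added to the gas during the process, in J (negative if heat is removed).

68900 J

P₁ = nRT₁/V₁ = 1.82×8.314×575/28.3 = 307 kPa.
Polytropic n=1.62: T₂ = T₁(V₁/V₂)^(n−1) = 575×(6.99)^0.62 = 1920 K; P₂ = P₁(V₁/V₂)^n = 7180 kPa.
W = (P₁V₁−P₂V₂)/(n−1) = (307×28.3−7180×4.05)/0.62 = -32800 J.
ΔU = nCvΔT = 1.82×41.6×(1920−575) = 102000 J.
Q = ΔU + W = 68900 J.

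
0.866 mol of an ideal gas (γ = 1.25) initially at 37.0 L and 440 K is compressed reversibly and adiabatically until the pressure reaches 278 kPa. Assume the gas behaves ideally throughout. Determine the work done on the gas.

P₁ = nRT₁/V₁ = 0.866×8.314×440/37.0 = 85.6 kPa.
Adiabatic: T₂/T₁ = (P₂/P₁)^((γ−1)/γ) ⇒ T₂ = 440×(3.25)^0.200 = 557 K; V₂ = 14.4 L.
ΔU = nCvΔT = 0.866×33.3×(557−440) = 3370 J.
Q = 0 for an adiabatic process, so W = −ΔU = -3370 J.
Work done on the gas = −W_by = 3370 J.

3370 J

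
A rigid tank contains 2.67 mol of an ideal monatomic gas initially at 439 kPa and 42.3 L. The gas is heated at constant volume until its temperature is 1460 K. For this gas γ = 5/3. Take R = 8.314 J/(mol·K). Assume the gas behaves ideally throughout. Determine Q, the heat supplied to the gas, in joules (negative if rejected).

20800 J

T₁ = P₁V₁/(nR) = 439×42.3/(2.67×8.314) = 837 K.
Isochoric: V stays 42.3 L; P/T = const ⇒ T₂ = 1460 K, P₂ = 766 kPa.
W = 0 (no volume change).
ΔU = nCvΔT = 2.67×12.5×(1460−837) = 20800 J.
Q = ΔU = 20800 J.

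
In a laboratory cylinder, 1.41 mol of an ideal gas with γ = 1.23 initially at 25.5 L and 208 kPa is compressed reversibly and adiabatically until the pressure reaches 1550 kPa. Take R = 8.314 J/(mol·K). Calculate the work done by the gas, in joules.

-10500 J

T₁ = P₁V₁/(nR) = 208×25.5/(1.41×8.314) = 452 K.
Adiabatic: T₂/T₁ = (P₂/P₁)^((γ−1)/γ) ⇒ T₂ = 452×(7.45)^0.187 = 659 K; V₂ = 4.98 L.
ΔU = nCvΔT = 1.41×36.1×(659−452) = 10500 J.
Q = 0 for an adiabatic process, so W = −ΔU = -10500 J.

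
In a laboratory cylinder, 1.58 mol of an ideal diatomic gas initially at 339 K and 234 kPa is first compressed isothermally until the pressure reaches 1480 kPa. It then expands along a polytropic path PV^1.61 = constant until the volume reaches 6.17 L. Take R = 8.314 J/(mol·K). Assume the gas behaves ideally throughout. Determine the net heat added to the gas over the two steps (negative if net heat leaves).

-9570 J

V₁ = nRT₁/P₁ = 1.58×8.314×339/234 = 19.0 L.
Step 1 — Isothermal: T stays 339 K; PV = const ⇒ V₂ = 3.01 L, P₂ = 1480 kPa.
ΔU = 0 (ideal gas, T constant).
W = nRT ln(V₂/V₁) = 1.58×8.314×339×ln(0.158) = -8210 J.
Q = ΔU + W = -8210 J.
State after step 1: P = 1480 kPa, V = 3.01 L, T = 339 K.
Step 2 — Polytropic n=1.61: T₂ = T₁(V₁/V₂)^(n−1) = 339×(0.488)^0.61 = 219 K; P₂ = P₁(V₁/V₂)^n = 466 kPa.
W = (P₁V₁−P₂V₂)/(n−1) = (1480×3.01−466×6.17)/0.61 = 2590 J.
ΔU = nCvΔT = 1.58×20.8×(219−339) = -3950 J.
Q = ΔU + W = -1360 J.
Net over both steps: W = -5620 J, Q = -9570 J, ΔU = -3950 J.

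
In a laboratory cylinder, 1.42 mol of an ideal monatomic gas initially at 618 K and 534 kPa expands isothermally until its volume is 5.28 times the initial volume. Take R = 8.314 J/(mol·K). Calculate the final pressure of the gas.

V₁ = nRT₁/P₁ = 1.42×8.314×618/534 = 13.7 L.
Isothermal: T stays 618 K; PV = const ⇒ V₂ = 72.1 L, P₂ = 101 kPa.

101 kPa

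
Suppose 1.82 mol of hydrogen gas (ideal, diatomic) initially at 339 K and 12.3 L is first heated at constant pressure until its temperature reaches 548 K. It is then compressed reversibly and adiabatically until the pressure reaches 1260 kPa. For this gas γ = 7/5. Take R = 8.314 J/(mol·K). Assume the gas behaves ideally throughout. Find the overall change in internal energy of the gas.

P₁ = nRT₁/V₁ = 1.82×8.314×339/12.3 = 417 kPa.
Step 1 — Isobaric: P stays 417 kPa; V/T = const ⇒ T₂ = 548 K, V₂ = 19.9 L.
W = PΔV = 417×(19.9−12.3) kPa·L = 3160 J.
ΔU = nCvΔT = 1.82×20.8×(548−339) = 7910 J.
Q = ΔU + W = nCpΔT = 11100 J.
State after step 1: P = 417 kPa, V = 19.9 L, T = 548 K.
Step 2 — Adiabatic: T₂/T₁ = (P₂/P₁)^((γ−1)/γ) ⇒ T₂ = 548×(3.02)^0.286 = 752 K; V₂ = 9.03 L.
ΔU = nCvΔT = 1.82×20.8×(752−548) = 7700 J.
Q = 0 for an adiabatic process, so W = −ΔU = -7700 J.
Net over both steps: W = -4540 J, Q = 11100 J, ΔU = 15600 J.

15600 J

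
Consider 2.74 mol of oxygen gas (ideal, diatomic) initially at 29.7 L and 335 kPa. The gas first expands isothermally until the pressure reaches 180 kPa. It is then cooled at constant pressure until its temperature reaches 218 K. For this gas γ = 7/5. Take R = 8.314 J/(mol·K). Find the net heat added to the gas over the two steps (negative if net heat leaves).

T₁ = P₁V₁/(nR) = 335×29.7/(2.74×8.314) = 437 K.
Step 1 — Isothermal: T stays 437 K; PV = const ⇒ V₂ = 55.3 L, P₂ = 180 kPa.
ΔU = 0 (ideal gas, T constant).
W = nRT ln(V₂/V₁) = 2.74×8.314×437×ln(1.86) = 6180 J.
Q = ΔU + W = 6180 J.
State after step 1: P = 180 kPa, V = 55.3 L, T = 437 K.
Step 2 — Isobaric: P stays 180 kPa; V/T = const ⇒ T₂ = 218 K, V₂ = 27.6 L.
W = PΔV = 180×(27.6−55.3) kPa·L = -4980 J.
ΔU = nCvΔT = 2.74×20.8×(218−437) = -12500 J.
Q = ΔU + W = nCpΔT = -17400 J.
Net over both steps: W = 1200 J, Q = -11300 J, ΔU = -12500 J.

-11300 J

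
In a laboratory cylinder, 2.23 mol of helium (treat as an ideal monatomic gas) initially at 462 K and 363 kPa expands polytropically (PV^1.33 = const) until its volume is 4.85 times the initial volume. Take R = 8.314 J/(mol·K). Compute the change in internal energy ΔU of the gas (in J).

-5220 J

V₁ = nRT₁/P₁ = 2.23×8.314×462/363 = 23.6 L.
Polytropic n=1.33: T₂ = T₁(V₁/V₂)^(n−1) = 462×(0.206)^0.33 = 274 K; P₂ = P₁(V₁/V₂)^n = 44.4 kPa.
For an ideal gas ΔU = nCvΔT with Cv = (3/2)R = 12.5 J/(mol·K).
ΔU = 2.23×12.5×(274−462) = -5220 J.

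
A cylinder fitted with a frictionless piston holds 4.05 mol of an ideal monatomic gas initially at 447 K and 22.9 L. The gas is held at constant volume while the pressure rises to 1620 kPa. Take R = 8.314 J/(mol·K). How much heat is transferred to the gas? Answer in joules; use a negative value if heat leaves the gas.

33100 J

P₁ = nRT₁/V₁ = 4.05×8.314×447/22.9 = 657 kPa.
Isochoric: V stays 22.9 L; P/T = const ⇒ T₂ = 1100 K, P₂ = 1620 kPa.
W = 0 (no volume change).
ΔU = nCvΔT = 4.05×12.5×(1100−447) = 33100 J.
Q = ΔU = 33100 J.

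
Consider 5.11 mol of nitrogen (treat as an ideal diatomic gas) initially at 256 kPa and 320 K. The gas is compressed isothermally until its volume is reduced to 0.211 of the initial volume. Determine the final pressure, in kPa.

1210 kPa

V₁ = nRT₁/P₁ = 5.11×8.314×320/256 = 53.1 L.
Isothermal: T stays 320 K; PV = const ⇒ V₂ = 11.2 L, P₂ = 1210 kPa.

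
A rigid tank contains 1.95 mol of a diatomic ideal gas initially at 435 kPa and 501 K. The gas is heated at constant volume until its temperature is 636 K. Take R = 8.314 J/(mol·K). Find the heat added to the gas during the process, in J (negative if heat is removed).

V₁ = nRT₁/P₁ = 1.95×8.314×501/435 = 18.7 L.
Isochoric: V stays 18.7 L; P/T = const ⇒ T₂ = 636 K, P₂ = 552 kPa.
W = 0 (no volume change).
ΔU = nCvΔT = 1.95×20.8×(636−501) = 5470 J.
Q = ΔU = 5470 J.

5470 J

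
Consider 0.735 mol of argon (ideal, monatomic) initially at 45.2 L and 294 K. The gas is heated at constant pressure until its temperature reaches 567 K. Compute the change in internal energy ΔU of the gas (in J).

2500 J

P₁ = nRT₁/V₁ = 0.735×8.314×294/45.2 = 39.7 kPa.
Isobaric: P stays 39.7 kPa; V/T = const ⇒ T₂ = 567 K, V₂ = 87.2 L.
For an ideal gas ΔU = nCvΔT with Cv = (3/2)R = 12.5 J/(mol·K).
ΔU = 0.735×12.5×(567−294) = 2500 J.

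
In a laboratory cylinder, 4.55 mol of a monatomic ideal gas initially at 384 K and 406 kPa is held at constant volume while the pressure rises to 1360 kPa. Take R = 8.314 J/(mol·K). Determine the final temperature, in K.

1290 K

V₁ = nRT₁/P₁ = 4.55×8.314×384/406 = 35.8 L.
Isochoric: V stays 35.8 L; P/T = const ⇒ T₂ = 1290 K, P₂ = 1360 kPa.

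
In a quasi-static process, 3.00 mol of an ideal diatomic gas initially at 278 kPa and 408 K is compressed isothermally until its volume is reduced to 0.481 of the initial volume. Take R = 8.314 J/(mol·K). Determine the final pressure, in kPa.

578 kPa

V₁ = nRT₁/P₁ = 3.00×8.314×408/278 = 36.6 L.
Isothermal: T stays 408 K; PV = const ⇒ V₂ = 17.6 L, P₂ = 578 kPa.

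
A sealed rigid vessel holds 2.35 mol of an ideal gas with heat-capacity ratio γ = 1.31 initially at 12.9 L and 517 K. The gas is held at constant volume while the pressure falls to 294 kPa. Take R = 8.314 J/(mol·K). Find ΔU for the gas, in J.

-20300 J

P₁ = nRT₁/V₁ = 2.35×8.314×517/12.9 = 783 kPa.
Isochoric: V stays 12.9 L; P/T = const ⇒ T₂ = 194 K, P₂ = 294 kPa.
For an ideal gas ΔU = nCvΔT with Cv = R/(γ−1) = 26.8 J/(mol·K).
ΔU = 2.35×26.8×(194−517) = -20300 J.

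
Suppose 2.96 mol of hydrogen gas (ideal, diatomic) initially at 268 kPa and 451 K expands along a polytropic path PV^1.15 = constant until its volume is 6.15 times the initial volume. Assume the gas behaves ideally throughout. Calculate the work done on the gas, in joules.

-17600 J

V₁ = nRT₁/P₁ = 2.96×8.314×451/268 = 41.4 L.
Polytropic n=1.15: T₂ = T₁(V₁/V₂)^(n−1) = 451×(0.163)^0.15 = 343 K; P₂ = P₁(V₁/V₂)^n = 33.2 kPa.
W = (P₁V₁−P₂V₂)/(n−1) = (268×41.4−33.2×255)/0.15 = 17600 J.
Work done on the gas = −W_by = -17600 J.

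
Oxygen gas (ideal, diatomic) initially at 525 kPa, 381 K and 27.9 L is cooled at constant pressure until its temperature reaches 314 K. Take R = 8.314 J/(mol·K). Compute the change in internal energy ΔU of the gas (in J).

-6440 J

n = P₁V₁/(RT₁) = 525×27.9/(8.314×381) = 4.62 mol.
Isobaric: P stays 525 kPa; V/T = const ⇒ T₂ = 314 K, V₂ = 23.0 L.
For an ideal gas ΔU = nCvΔT with Cv = (5/2)R = 20.8 J/(mol·K).
ΔU = 4.62×20.8×(314−381) = -6440 J.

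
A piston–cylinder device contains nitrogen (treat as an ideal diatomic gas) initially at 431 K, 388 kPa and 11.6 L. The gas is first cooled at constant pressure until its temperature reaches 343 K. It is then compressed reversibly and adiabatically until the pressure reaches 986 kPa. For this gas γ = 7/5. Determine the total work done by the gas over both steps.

-3650 J

n = P₁V₁/(RT₁) = 388×11.6/(8.314×431) = 1.26 mol.
Step 1 — Isobaric: P stays 388 kPa; V/T = const ⇒ T₂ = 343 K, V₂ = 9.23 L.
W = PΔV = 388×(9.23−11.6) kPa·L = -919 J.
ΔU = nCvΔT = 1.26×20.8×(343−431) = -2300 J.
Q = ΔU + W = nCpΔT = -3220 J.
State after step 1: P = 388 kPa, V = 9.23 L, T = 343 K.
Step 2 — Adiabatic: T₂/T₁ = (P₂/P₁)^((γ−1)/γ) ⇒ T₂ = 343×(2.54)^0.286 = 448 K; V₂ = 4.74 L.
ΔU = nCvΔT = 1.26×20.8×(448−343) = 2730 J.
Q = 0 for an adiabatic process, so W = −ΔU = -2730 J.
Net over both steps: W = -3650 J, Q = -3220 J, ΔU = 437 J.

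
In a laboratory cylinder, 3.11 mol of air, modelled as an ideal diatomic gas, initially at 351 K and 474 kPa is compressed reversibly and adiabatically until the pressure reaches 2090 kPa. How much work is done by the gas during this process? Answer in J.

-12000 J

V₁ = nRT₁/P₁ = 3.11×8.314×351/474 = 19.1 L.
Adiabatic: T₂/T₁ = (P₂/P₁)^((γ−1)/γ) ⇒ T₂ = 351×(4.41)^0.286 = 536 K; V₂ = 6.63 L.
ΔU = nCvΔT = 3.11×20.8×(536−351) = 12000 J.
Q = 0 for an adiabatic process, so W = −ΔU = -12000 J.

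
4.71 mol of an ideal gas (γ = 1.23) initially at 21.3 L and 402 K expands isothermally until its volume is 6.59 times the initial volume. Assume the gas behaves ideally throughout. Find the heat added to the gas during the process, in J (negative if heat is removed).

P₁ = nRT₁/V₁ = 4.71×8.314×402/21.3 = 739 kPa.
Isothermal: T stays 402 K; PV = const ⇒ V₂ = 140 L, P₂ = 112 kPa.
ΔU = 0 (ideal gas, T constant).
W = nRT ln(V₂/V₁) = 4.71×8.314×402×ln(6.59) = 29700 J.
Q = ΔU + W = 29700 J.

29700 J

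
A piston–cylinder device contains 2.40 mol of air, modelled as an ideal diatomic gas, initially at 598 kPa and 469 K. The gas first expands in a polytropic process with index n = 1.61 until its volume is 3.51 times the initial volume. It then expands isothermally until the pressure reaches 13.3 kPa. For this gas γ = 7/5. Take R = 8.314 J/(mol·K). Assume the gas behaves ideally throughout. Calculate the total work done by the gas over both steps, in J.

16000 J

V₁ = nRT₁/P₁ = 2.40×8.314×469/598 = 15.6 L.
Step 1 — Polytropic n=1.61: T₂ = T₁(V₁/V₂)^(n−1) = 469×(0.285)^0.61 = 218 K; P₂ = P₁(V₁/V₂)^n = 79.2 kPa.
W = (P₁V₁−P₂V₂)/(n−1) = (598×15.6−79.2×54.9)/0.61 = 8210 J.
ΔU = nCvΔT = 2.40×20.8×(218−469) = -12500 J.
Q = ΔU + W = -4310 J.
State after step 1: P = 79.2 kPa, V = 54.9 L, T = 218 K.
Step 2 — Isothermal: T stays 218 K; PV = const ⇒ V₂ = 327 L, P₂ = 13.3 kPa.
ΔU = 0 (ideal gas, T constant).
W = nRT ln(V₂/V₁) = 2.40×8.314×218×ln(5.96) = 7760 J.
Q = ΔU + W = 7760 J.
Net over both steps: W = 16000 J, Q = 3450 J, ΔU = -12500 J.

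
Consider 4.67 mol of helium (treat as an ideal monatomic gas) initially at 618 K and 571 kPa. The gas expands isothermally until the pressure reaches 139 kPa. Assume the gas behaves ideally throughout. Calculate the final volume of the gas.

173 L

V₁ = nRT₁/P₁ = 4.67×8.314×618/571 = 42.0 L.
Isothermal: T stays 618 K; PV = const ⇒ V₂ = 173 L, P₂ = 139 kPa.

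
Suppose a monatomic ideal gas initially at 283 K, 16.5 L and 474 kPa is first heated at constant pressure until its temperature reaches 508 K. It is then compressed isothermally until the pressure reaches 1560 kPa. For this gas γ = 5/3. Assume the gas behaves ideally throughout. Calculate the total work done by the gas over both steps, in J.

n = P₁V₁/(RT₁) = 474×16.5/(8.314×283) = 3.32 mol.
Step 1 — Isobaric: P stays 474 kPa; V/T = const ⇒ T₂ = 508 K, V₂ = 29.6 L.
W = PΔV = 474×(29.6−16.5) kPa·L = 6220 J.
ΔU = nCvΔT = 3.32×12.5×(508−283) = 9330 J.
Q = ΔU + W = nCpΔT = 15500 J.
State after step 1: P = 474 kPa, V = 29.6 L, T = 508 K.
Step 2 — Isothermal: T stays 508 K; PV = const ⇒ V₂ = 9.00 L, P₂ = 1560 kPa.
ΔU = 0 (ideal gas, T constant).
W = nRT ln(V₂/V₁) = 3.32×8.314×508×ln(0.304) = -16700 J.
Q = ΔU + W = -16700 J.
Net over both steps: W = -10500 J, Q = -1180 J, ΔU = 9330 J.

-10500 J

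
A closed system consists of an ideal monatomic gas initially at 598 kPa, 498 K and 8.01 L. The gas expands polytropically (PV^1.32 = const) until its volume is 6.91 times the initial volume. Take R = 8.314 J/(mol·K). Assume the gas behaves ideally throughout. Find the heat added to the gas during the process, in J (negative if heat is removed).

n = P₁V₁/(RT₁) = 598×8.01/(8.314×498) = 1.16 mol.
Polytropic n=1.32: T₂ = T₁(V₁/V₂)^(n−1) = 498×(0.145)^0.32 = 268 K; P₂ = P₁(V₁/V₂)^n = 46.6 kPa.
W = (P₁V₁−P₂V₂)/(n−1) = (598×8.01−46.6×55.3)/0.32 = 6900 J.
ΔU = nCvΔT = 1.16×12.5×(268−498) = -3310 J.
Q = ΔU + W = 3590 J.

3590 J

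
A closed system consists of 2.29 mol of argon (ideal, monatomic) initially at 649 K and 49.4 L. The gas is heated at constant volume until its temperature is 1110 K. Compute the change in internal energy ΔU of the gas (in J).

P₁ = nRT₁/V₁ = 2.29×8.314×649/49.4 = 250 kPa.
Isochoric: V stays 49.4 L; P/T = const ⇒ T₂ = 1110 K, P₂ = 428 kPa.
For an ideal gas ΔU = nCvΔT with Cv = (3/2)R = 12.5 J/(mol·K).
ΔU = 2.29×12.5×(1110−649) = 13200 J.

13200 J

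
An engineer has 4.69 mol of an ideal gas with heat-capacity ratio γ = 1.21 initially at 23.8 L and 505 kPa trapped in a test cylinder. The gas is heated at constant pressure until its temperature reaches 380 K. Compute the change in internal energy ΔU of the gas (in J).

T₁ = P₁V₁/(nR) = 505×23.8/(4.69×8.314) = 308 K.
Isobaric: P stays 505 kPa; V/T = const ⇒ T₂ = 380 K, V₂ = 29.3 L.
For an ideal gas ΔU = nCvΔT with Cv = R/(γ−1) = 39.6 J/(mol·K).
ΔU = 4.69×39.6×(380−308) = 13300 J.

13300 J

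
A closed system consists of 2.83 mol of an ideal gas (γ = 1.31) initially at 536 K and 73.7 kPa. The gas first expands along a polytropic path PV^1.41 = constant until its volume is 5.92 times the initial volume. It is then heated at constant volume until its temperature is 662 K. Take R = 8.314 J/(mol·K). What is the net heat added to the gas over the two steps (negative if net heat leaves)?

V₁ = nRT₁/P₁ = 2.83×8.314×536/73.7 = 171 L.
Step 1 — Polytropic n=1.41: T₂ = T₁(V₁/V₂)^(n−1) = 536×(0.169)^0.41 = 259 K; P₂ = P₁(V₁/V₂)^n = 6.00 kPa.
W = (P₁V₁−P₂V₂)/(n−1) = (73.7×171−6.00×1010)/0.41 = 15900 J.
ΔU = nCvΔT = 2.83×26.8×(259−536) = -21100 J.
Q = ΔU + W = -5140 J.
State after step 1: P = 6.00 kPa, V = 1010 L, T = 259 K.
Step 2 — Isochoric: V stays 1010 L; P/T = const ⇒ T₂ = 662 K, P₂ = 15.4 kPa.
W = 0 (no volume change).
ΔU = nCvΔT = 2.83×26.8×(662−259) = 30600 J.
Q = ΔU = 30600 J.
Net over both steps: W = 15900 J, Q = 25500 J, ΔU = 9560 J.

25500 J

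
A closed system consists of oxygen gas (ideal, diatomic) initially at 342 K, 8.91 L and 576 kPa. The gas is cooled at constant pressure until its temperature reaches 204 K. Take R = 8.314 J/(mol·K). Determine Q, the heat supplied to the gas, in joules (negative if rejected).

-7250 J

n = P₁V₁/(RT₁) = 576×8.91/(8.314×342) = 1.80 mol.
Isobaric: P stays 576 kPa; V/T = const ⇒ T₂ = 204 K, V₂ = 5.31 L.
W = PΔV = 576×(5.31−8.91) kPa·L = -2070 J.
ΔU = nCvΔT = 1.80×20.8×(204−342) = -5180 J.
Q = ΔU + W = nCpΔT = -7250 J.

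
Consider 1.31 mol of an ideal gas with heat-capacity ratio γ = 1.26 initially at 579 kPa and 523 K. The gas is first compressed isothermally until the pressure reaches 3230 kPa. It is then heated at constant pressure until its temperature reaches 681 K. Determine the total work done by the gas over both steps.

-8070 J

V₁ = nRT₁/P₁ = 1.31×8.314×523/579 = 9.84 L.
Step 1 — Isothermal: T stays 523 K; PV = const ⇒ V₂ = 1.76 L, P₂ = 3230 kPa.
ΔU = 0 (ideal gas, T constant).
W = nRT ln(V₂/V₁) = 1.31×8.314×523×ln(0.179) = -9790 J.
Q = ΔU + W = -9790 J.
State after step 1: P = 3230 kPa, V = 1.76 L, T = 523 K.
Step 2 — Isobaric: P stays 3230 kPa; V/T = const ⇒ T₂ = 681 K, V₂ = 2.30 L.
W = PΔV = 3230×(2.30−1.76) kPa·L = 1720 J.
ΔU = nCvΔT = 1.31×32.0×(681−523) = 6620 J.
Q = ΔU + W = nCpΔT = 8340 J.
Net over both steps: W = -8070 J, Q = -1450 J, ΔU = 6620 J.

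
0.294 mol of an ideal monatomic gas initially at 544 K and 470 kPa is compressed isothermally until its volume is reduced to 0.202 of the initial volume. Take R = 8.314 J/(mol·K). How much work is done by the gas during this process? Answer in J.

-2130 J

V₁ = nRT₁/P₁ = 0.294×8.314×544/470 = 2.83 L.
Isothermal: T stays 544 K; PV = const ⇒ V₂ = 0.571 L, P₂ = 2330 kPa.
W = nRT ln(V₂/V₁) = 0.294×8.314×544×ln(0.202) = -2130 J.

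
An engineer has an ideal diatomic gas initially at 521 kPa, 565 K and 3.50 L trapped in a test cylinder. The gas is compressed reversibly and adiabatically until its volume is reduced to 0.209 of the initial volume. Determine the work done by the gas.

n = P₁V₁/(RT₁) = 521×3.50/(8.314×565) = 0.388 mol.
Adiabatic: TV^(γ−1) = const ⇒ T₂ = 565×(4.78)^0.400 = 1060 K; PV^γ = const ⇒ P₂ = 4660 kPa.
ΔU = nCvΔT = 0.388×20.8×(1060−565) = 3970 J.
Q = 0 for an adiabatic process, so W = −ΔU = -3970 J.

-3970 J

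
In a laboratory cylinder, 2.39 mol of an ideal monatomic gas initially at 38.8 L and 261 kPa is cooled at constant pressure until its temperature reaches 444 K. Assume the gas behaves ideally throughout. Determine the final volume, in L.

33.8 L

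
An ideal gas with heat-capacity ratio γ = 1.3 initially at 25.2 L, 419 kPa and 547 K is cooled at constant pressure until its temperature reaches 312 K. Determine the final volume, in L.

Isobaric: P stays 419 kPa; V/T = const ⇒ T₂ = 312 K, V₂ = 14.4 L.

14.4 L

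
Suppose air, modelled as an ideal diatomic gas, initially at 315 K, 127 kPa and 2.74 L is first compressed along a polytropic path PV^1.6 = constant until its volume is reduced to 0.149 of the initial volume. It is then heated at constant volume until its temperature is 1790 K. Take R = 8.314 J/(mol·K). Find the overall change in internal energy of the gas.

n = P₁V₁/(RT₁) = 127×2.74/(8.314×315) = 0.133 mol.
Step 1 — Polytropic n=1.6: T₂ = T₁(V₁/V₂)^(n−1) = 315×(6.71)^0.60 = 987 K; P₂ = P₁(V₁/V₂)^n = 2670 kPa.
W = (P₁V₁−P₂V₂)/(n−1) = (127×2.74−2670×0.408)/0.60 = -1240 J.
ΔU = nCvΔT = 0.133×20.8×(987−315) = 1860 J.
Q = ΔU + W = 619 J.
State after step 1: P = 2670 kPa, V = 0.408 L, T = 987 K.
Step 2 — Isochoric: V stays 0.408 L; P/T = const ⇒ T₂ = 1790 K, P₂ = 4840 kPa.
W = 0 (no volume change).
ΔU = nCvΔT = 0.133×20.8×(1790−987) = 2220 J.
Q = ΔU = 2220 J.
Net over both steps: W = -1240 J, Q = 2840 J, ΔU = 4070 J.

4070 J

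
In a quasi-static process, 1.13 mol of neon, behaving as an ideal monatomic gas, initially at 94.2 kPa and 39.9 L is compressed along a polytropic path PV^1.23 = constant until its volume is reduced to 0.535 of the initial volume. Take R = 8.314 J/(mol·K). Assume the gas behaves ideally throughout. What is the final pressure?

203 kPa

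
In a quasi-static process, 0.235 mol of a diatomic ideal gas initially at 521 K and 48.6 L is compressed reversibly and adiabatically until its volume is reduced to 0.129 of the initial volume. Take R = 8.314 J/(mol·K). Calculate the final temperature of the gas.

1180 K

P₁ = nRT₁/V₁ = 0.235×8.314×521/48.6 = 20.9 kPa.
Adiabatic: TV^(γ−1) = const ⇒ T₂ = 521×(7.75)^0.400 = 1180 K; PV^γ = const ⇒ P₂ = 368 kPa.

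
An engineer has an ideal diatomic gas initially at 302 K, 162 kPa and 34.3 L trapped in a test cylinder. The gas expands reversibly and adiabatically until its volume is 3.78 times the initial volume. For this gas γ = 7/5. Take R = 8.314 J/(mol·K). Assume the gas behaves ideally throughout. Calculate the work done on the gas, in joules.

n = P₁V₁/(RT₁) = 162×34.3/(8.314×302) = 2.21 mol.
Adiabatic: TV^(γ−1) = const ⇒ T₂ = 302×(0.265)^0.400 = 177 K; PV^γ = const ⇒ P₂ = 25.2 kPa.
ΔU = nCvΔT = 2.21×20.8×(177−302) = -5730 J.
Q = 0 for an adiabatic process, so W = −ΔU = 5730 J.
Work done on the gas = −W_by = -5730 J.

-5730 J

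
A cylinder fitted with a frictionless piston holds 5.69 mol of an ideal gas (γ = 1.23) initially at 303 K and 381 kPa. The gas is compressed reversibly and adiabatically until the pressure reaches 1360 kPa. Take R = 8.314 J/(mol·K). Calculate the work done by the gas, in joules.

-16700 J

V₁ = nRT₁/P₁ = 5.69×8.314×303/381 = 37.6 L.
Adiabatic: T₂/T₁ = (P₂/P₁)^((γ−1)/γ) ⇒ T₂ = 303×(3.57)^0.187 = 384 K; V₂ = 13.4 L.
ΔU = nCvΔT = 5.69×36.1×(384−303) = 16700 J.
Q = 0 for an adiabatic process, so W = −ΔU = -16700 J.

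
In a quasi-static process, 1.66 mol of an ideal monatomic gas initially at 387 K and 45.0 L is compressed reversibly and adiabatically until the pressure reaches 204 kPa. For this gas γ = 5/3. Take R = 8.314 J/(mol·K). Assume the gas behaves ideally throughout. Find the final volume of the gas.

P₁ = nRT₁/V₁ = 1.66×8.314×387/45.0 = 119 kPa.
Adiabatic: T₂/T₁ = (P₂/P₁)^((γ−1)/γ) ⇒ T₂ = 387×(1.72)^0.400 = 481 K; V₂ = 32.5 L.

32.5 L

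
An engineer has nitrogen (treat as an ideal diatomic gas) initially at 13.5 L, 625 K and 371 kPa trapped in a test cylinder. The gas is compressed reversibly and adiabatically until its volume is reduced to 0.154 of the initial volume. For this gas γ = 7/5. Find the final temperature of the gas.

1320 K

Adiabatic: TV^(γ−1) = const ⇒ T₂ = 625×(6.49)^0.400 = 1320 K; PV^γ = const ⇒ P₂ = 5090 kPa.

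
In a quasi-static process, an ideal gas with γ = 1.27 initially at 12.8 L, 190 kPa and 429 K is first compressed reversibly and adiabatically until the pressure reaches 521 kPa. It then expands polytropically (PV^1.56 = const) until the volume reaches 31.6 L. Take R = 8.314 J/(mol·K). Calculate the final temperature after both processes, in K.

205 K

n = P₁V₁/(RT₁) = 190×12.8/(8.314×429) = 0.682 mol.
Step 1 — Adiabatic: T₂/T₁ = (P₂/P₁)^((γ−1)/γ) ⇒ T₂ = 429×(2.74)^0.213 = 532 K; V₂ = 5.78 L.
ΔU = nCvΔT = 0.682×30.8×(532−429) = 2150 J.
Q = 0 for an adiabatic process, so W = −ΔU = -2150 J.
State after step 1: P = 521 kPa, V = 5.78 L, T = 532 K.
Step 2 — Polytropic n=1.56: T₂ = T₁(V₁/V₂)^(n−1) = 532×(0.183)^0.56 = 205 K; P₂ = P₁(V₁/V₂)^n = 36.9 kPa.
W = (P₁V₁−P₂V₂)/(n−1) = (521×5.78−36.9×31.6)/0.56 = 3300 J.
ΔU = nCvΔT = 0.682×30.8×(205−532) = -6850 J.
Q = ΔU + W = -3550 J.
Net over both steps: W = 1150 J, Q = -3550 J, ΔU = -4690 J.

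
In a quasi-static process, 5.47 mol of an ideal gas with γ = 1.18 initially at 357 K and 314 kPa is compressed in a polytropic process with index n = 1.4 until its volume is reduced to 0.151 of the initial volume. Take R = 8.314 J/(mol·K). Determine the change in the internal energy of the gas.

102000 J

V₁ = nRT₁/P₁ = 5.47×8.314×357/314 = 51.7 L.
Polytropic n=1.4: T₂ = T₁(V₁/V₂)^(n−1) = 357×(6.62)^0.40 = 760 K; P₂ = P₁(V₁/V₂)^n = 4430 kPa.
For an ideal gas ΔU = nCvΔT with Cv = R/(γ−1) = 46.2 J/(mol·K).
ΔU = 5.47×46.2×(760−357) = 102000 J.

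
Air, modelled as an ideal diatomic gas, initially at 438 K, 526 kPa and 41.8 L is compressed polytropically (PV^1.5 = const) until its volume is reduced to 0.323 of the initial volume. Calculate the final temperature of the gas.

771 K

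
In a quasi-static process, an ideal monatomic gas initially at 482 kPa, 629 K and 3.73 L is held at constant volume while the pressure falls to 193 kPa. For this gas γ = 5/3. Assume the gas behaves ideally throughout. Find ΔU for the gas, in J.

-1620 J

n = P₁V₁/(RT₁) = 482×3.73/(8.314×629) = 0.344 mol.
Isochoric: V stays 3.73 L; P/T = const ⇒ T₂ = 252 K, P₂ = 193 kPa.
For an ideal gas ΔU = nCvΔT with Cv = (3/2)R = 12.5 J/(mol·K).
ΔU = 0.344×12.5×(252−629) = -1620 J.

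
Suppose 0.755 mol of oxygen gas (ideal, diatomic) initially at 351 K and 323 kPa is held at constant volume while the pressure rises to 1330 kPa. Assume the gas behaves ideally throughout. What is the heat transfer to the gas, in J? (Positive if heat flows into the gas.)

17200 J

V₁ = nRT₁/P₁ = 0.755×8.314×351/323 = 6.82 L.
Isochoric: V stays 6.82 L; P/T = const ⇒ T₂ = 1450 K, P₂ = 1330 kPa.
W = 0 (no volume change).
ΔU = nCvΔT = 0.755×20.8×(1450−351) = 17200 J.
Q = ΔU = 17200 J.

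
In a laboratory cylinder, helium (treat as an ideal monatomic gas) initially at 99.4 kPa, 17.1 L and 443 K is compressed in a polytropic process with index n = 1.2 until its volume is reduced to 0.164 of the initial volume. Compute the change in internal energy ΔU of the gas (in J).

1110 J

n = P₁V₁/(RT₁) = 99.4×17.1/(8.314×443) = 0.461 mol.
Polytropic n=1.2: T₂ = T₁(V₁/V₂)^(n−1) = 443×(6.10)^0.20 = 636 K; P₂ = P₁(V₁/V₂)^n = 870 kPa.
For an ideal gas ΔU = nCvΔT with Cv = (3/2)R = 12.5 J/(mol·K).
ΔU = 0.461×12.5×(636−443) = 1110 J.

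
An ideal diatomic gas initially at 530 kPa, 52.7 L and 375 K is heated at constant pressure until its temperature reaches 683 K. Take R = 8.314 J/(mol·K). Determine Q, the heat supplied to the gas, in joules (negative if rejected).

n = P₁V₁/(RT₁) = 530×52.7/(8.314×375) = 8.96 mol.
Isobaric: P stays 530 kPa; V/T = const ⇒ T₂ = 683 K, V₂ = 96.0 L.
W = PΔV = 530×(96.0−52.7) kPa·L = 22900 J.
ΔU = nCvΔT = 8.96×20.8×(683−375) = 57400 J.
Q = ΔU + W = nCpΔT = 80300 J.

80300 J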